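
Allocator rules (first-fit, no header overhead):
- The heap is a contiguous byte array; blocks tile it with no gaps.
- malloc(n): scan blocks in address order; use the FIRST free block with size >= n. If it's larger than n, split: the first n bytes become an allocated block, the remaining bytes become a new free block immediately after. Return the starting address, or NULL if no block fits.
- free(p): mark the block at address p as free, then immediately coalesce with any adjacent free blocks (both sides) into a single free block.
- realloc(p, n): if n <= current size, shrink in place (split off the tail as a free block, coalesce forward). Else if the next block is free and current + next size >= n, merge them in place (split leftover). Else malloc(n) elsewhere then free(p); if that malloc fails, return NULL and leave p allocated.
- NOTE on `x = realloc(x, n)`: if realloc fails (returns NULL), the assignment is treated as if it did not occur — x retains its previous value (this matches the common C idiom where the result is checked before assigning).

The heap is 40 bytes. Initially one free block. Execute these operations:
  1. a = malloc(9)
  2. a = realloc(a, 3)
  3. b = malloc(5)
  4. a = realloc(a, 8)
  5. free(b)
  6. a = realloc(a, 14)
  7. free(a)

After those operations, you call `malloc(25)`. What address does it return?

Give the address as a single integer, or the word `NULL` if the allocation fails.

Op 1: a = malloc(9) -> a = 0; heap: [0-8 ALLOC][9-39 FREE]
Op 2: a = realloc(a, 3) -> a = 0; heap: [0-2 ALLOC][3-39 FREE]
Op 3: b = malloc(5) -> b = 3; heap: [0-2 ALLOC][3-7 ALLOC][8-39 FREE]
Op 4: a = realloc(a, 8) -> a = 8; heap: [0-2 FREE][3-7 ALLOC][8-15 ALLOC][16-39 FREE]
Op 5: free(b) -> (freed b); heap: [0-7 FREE][8-15 ALLOC][16-39 FREE]
Op 6: a = realloc(a, 14) -> a = 8; heap: [0-7 FREE][8-21 ALLOC][22-39 FREE]
Op 7: free(a) -> (freed a); heap: [0-39 FREE]
malloc(25): first-fit scan over [0-39 FREE] -> 0

Answer: 0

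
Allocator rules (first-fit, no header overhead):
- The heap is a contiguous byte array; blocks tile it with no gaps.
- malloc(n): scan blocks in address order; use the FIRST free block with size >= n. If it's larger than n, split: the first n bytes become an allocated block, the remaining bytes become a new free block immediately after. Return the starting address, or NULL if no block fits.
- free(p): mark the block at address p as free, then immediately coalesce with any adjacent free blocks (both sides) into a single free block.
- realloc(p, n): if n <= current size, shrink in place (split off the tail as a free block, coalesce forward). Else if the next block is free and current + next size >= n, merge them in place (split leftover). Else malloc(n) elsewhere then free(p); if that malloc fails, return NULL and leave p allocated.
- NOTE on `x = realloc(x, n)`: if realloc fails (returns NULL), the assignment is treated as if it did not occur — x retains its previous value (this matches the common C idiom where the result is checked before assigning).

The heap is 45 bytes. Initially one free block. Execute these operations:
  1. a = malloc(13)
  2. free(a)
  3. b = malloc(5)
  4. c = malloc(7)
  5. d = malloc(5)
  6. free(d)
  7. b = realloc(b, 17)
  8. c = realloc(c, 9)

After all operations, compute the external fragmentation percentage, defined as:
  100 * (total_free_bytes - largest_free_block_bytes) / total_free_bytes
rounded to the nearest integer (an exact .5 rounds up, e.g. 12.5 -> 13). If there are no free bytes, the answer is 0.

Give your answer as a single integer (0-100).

Op 1: a = malloc(13) -> a = 0; heap: [0-12 ALLOC][13-44 FREE]
Op 2: free(a) -> (freed a); heap: [0-44 FREE]
Op 3: b = malloc(5) -> b = 0; heap: [0-4 ALLOC][5-44 FREE]
Op 4: c = malloc(7) -> c = 5; heap: [0-4 ALLOC][5-11 ALLOC][12-44 FREE]
Op 5: d = malloc(5) -> d = 12; heap: [0-4 ALLOC][5-11 ALLOC][12-16 ALLOC][17-44 FREE]
Op 6: free(d) -> (freed d); heap: [0-4 ALLOC][5-11 ALLOC][12-44 FREE]
Op 7: b = realloc(b, 17) -> b = 12; heap: [0-4 FREE][5-11 ALLOC][12-28 ALLOC][29-44 FREE]
Op 8: c = realloc(c, 9) -> c = 29; heap: [0-11 FREE][12-28 ALLOC][29-37 ALLOC][38-44 FREE]
Free blocks: [12 7] total_free=19 largest=12 -> 100*(19-12)/19 = 700/19 ≈ 36.842 -> rounds to 37

Answer: 37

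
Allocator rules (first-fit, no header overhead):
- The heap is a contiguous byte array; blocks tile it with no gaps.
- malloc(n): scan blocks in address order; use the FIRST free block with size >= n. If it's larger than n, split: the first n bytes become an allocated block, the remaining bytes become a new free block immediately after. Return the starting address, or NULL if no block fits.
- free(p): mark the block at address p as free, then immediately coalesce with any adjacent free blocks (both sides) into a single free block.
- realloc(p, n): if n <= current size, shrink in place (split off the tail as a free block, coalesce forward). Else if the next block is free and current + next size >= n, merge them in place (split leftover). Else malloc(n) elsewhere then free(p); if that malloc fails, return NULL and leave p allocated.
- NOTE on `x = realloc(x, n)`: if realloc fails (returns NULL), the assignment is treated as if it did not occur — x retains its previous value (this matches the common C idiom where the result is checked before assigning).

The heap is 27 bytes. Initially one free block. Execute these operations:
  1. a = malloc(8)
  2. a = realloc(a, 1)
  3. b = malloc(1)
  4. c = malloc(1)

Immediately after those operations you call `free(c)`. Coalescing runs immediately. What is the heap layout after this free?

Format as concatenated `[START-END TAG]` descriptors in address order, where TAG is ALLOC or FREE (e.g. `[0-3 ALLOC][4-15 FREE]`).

Op 1: a = malloc(8) -> a = 0; heap: [0-7 ALLOC][8-26 FREE]
Op 2: a = realloc(a, 1) -> a = 0; heap: [0-0 ALLOC][1-26 FREE]
Op 3: b = malloc(1) -> b = 1; heap: [0-0 ALLOC][1-1 ALLOC][2-26 FREE]
Op 4: c = malloc(1) -> c = 2; heap: [0-0 ALLOC][1-1 ALLOC][2-2 ALLOC][3-26 FREE]
free(c): c = 2 -> block [2-2 ALLOC]; mark free, coalesce with adjacent free neighbors -> [0-0 ALLOC][1-1 ALLOC][2-26 FREE]

Answer: [0-0 ALLOC][1-1 ALLOC][2-26 FREE]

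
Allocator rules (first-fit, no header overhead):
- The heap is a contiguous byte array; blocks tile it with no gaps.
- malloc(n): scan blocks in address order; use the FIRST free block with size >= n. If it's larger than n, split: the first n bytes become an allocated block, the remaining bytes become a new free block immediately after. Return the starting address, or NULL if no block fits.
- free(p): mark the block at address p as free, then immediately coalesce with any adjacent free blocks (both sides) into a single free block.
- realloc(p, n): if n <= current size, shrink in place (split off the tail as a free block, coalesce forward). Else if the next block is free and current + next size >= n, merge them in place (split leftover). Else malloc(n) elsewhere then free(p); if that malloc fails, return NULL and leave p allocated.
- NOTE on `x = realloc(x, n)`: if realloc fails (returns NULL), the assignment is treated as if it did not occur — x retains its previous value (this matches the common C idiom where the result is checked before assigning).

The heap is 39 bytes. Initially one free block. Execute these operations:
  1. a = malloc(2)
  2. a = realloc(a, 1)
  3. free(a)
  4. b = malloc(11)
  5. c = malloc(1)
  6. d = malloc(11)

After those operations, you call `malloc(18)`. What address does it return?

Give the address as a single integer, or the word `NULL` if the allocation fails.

Op 1: a = malloc(2) -> a = 0; heap: [0-1 ALLOC][2-38 FREE]
Op 2: a = realloc(a, 1) -> a = 0; heap: [0-0 ALLOC][1-38 FREE]
Op 3: free(a) -> (freed a); heap: [0-38 FREE]
Op 4: b = malloc(11) -> b = 0; heap: [0-10 ALLOC][11-38 FREE]
Op 5: c = malloc(1) -> c = 11; heap: [0-10 ALLOC][11-11 ALLOC][12-38 FREE]
Op 6: d = malloc(11) -> d = 12; heap: [0-10 ALLOC][11-11 ALLOC][12-22 ALLOC][23-38 FREE]
malloc(18): first-fit scan over [0-10 ALLOC][11-11 ALLOC][12-22 ALLOC][23-38 FREE] -> NULL

Answer: NULL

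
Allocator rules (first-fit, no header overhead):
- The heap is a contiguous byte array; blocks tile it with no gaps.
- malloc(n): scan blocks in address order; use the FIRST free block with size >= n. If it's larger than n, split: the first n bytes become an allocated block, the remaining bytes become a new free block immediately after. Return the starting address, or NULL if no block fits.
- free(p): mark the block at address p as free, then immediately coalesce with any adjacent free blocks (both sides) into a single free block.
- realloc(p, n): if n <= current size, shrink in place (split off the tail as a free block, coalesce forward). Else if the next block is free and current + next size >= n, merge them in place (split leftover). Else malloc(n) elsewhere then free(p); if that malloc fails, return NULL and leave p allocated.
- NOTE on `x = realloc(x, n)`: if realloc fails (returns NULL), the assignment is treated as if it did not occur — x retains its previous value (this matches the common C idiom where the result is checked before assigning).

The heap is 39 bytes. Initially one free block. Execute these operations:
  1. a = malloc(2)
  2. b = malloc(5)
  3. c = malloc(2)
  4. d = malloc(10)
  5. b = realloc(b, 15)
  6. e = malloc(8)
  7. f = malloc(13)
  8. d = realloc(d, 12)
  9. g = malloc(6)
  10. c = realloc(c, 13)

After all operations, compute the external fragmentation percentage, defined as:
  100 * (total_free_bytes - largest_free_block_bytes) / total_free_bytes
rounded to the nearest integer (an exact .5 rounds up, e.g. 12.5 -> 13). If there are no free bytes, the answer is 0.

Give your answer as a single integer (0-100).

Op 1: a = malloc(2) -> a = 0; heap: [0-1 ALLOC][2-38 FREE]
Op 2: b = malloc(5) -> b = 2; heap: [0-1 ALLOC][2-6 ALLOC][7-38 FREE]
Op 3: c = malloc(2) -> c = 7; heap: [0-1 ALLOC][2-6 ALLOC][7-8 ALLOC][9-38 FREE]
Op 4: d = malloc(10) -> d = 9; heap: [0-1 ALLOC][2-6 ALLOC][7-8 ALLOC][9-18 ALLOC][19-38 FREE]
Op 5: b = realloc(b, 15) -> b = 19; heap: [0-1 ALLOC][2-6 FREE][7-8 ALLOC][9-18 ALLOC][19-33 ALLOC][34-38 FREE]
Op 6: e = malloc(8) -> e = NULL; heap: [0-1 ALLOC][2-6 FREE][7-8 ALLOC][9-18 ALLOC][19-33 ALLOC][34-38 FREE]
Op 7: f = malloc(13) -> f = NULL; heap: [0-1 ALLOC][2-6 FREE][7-8 ALLOC][9-18 ALLOC][19-33 ALLOC][34-38 FREE]
Op 8: d = realloc(d, 12) -> NULL (d unchanged); heap: [0-1 ALLOC][2-6 FREE][7-8 ALLOC][9-18 ALLOC][19-33 ALLOC][34-38 FREE]
Op 9: g = malloc(6) -> g = NULL; heap: [0-1 ALLOC][2-6 FREE][7-8 ALLOC][9-18 ALLOC][19-33 ALLOC][34-38 FREE]
Op 10: c = realloc(c, 13) -> NULL (c unchanged); heap: [0-1 ALLOC][2-6 FREE][7-8 ALLOC][9-18 ALLOC][19-33 ALLOC][34-38 FREE]
Free blocks: [5 5] total_free=10 largest=5 -> 100*(10-5)/10 = 500/10 = 50

Answer: 50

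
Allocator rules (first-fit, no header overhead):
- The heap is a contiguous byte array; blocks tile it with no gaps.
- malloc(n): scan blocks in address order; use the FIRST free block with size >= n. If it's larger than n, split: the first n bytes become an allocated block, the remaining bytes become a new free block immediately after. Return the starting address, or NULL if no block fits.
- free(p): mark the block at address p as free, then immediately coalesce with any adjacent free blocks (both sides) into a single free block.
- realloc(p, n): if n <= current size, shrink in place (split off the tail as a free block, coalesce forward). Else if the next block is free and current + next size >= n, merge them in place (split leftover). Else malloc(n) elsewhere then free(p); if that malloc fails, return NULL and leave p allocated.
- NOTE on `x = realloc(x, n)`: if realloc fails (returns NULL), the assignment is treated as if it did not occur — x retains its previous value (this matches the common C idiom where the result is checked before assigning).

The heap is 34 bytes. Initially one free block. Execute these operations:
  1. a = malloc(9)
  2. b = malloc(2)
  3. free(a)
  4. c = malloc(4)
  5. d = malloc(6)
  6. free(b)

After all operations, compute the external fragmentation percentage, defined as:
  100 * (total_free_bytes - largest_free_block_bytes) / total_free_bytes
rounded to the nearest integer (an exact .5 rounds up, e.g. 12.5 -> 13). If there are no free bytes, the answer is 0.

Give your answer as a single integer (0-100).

Op 1: a = malloc(9) -> a = 0; heap: [0-8 ALLOC][9-33 FREE]
Op 2: b = malloc(2) -> b = 9; heap: [0-8 ALLOC][9-10 ALLOC][11-33 FREE]
Op 3: free(a) -> (freed a); heap: [0-8 FREE][9-10 ALLOC][11-33 FREE]
Op 4: c = malloc(4) -> c = 0; heap: [0-3 ALLOC][4-8 FREE][9-10 ALLOC][11-33 FREE]
Op 5: d = malloc(6) -> d = 11; heap: [0-3 ALLOC][4-8 FREE][9-10 ALLOC][11-16 ALLOC][17-33 FREE]
Op 6: free(b) -> (freed b); heap: [0-3 ALLOC][4-10 FREE][11-16 ALLOC][17-33 FREE]
Free blocks: [7 17] total_free=24 largest=17 -> 100*(24-17)/24 = 700/24 ≈ 29.167 -> rounds to 29

Answer: 29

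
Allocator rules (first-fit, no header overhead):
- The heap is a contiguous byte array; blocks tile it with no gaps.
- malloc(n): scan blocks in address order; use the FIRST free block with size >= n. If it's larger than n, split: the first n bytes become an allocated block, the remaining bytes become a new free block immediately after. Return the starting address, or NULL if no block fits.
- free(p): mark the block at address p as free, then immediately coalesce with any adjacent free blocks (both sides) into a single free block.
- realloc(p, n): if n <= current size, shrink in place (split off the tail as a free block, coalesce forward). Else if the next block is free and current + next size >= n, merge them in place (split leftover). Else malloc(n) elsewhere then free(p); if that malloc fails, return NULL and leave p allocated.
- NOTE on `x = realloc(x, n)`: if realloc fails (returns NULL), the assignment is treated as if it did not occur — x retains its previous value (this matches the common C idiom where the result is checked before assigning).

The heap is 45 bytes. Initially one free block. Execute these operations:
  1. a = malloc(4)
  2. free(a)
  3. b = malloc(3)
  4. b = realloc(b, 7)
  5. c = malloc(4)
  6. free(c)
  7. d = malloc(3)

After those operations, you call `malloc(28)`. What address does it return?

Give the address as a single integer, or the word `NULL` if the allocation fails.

Answer: 10

Derivation:
Op 1: a = malloc(4) -> a = 0; heap: [0-3 ALLOC][4-44 FREE]
Op 2: free(a) -> (freed a); heap: [0-44 FREE]
Op 3: b = malloc(3) -> b = 0; heap: [0-2 ALLOC][3-44 FREE]
Op 4: b = realloc(b, 7) -> b = 0; heap: [0-6 ALLOC][7-44 FREE]
Op 5: c = malloc(4) -> c = 7; heap: [0-6 ALLOC][7-10 ALLOC][11-44 FREE]
Op 6: free(c) -> (freed c); heap: [0-6 ALLOC][7-44 FREE]
Op 7: d = malloc(3) -> d = 7; heap: [0-6 ALLOC][7-9 ALLOC][10-44 FREE]
malloc(28): first-fit scan over [0-6 ALLOC][7-9 ALLOC][10-44 FREE] -> 10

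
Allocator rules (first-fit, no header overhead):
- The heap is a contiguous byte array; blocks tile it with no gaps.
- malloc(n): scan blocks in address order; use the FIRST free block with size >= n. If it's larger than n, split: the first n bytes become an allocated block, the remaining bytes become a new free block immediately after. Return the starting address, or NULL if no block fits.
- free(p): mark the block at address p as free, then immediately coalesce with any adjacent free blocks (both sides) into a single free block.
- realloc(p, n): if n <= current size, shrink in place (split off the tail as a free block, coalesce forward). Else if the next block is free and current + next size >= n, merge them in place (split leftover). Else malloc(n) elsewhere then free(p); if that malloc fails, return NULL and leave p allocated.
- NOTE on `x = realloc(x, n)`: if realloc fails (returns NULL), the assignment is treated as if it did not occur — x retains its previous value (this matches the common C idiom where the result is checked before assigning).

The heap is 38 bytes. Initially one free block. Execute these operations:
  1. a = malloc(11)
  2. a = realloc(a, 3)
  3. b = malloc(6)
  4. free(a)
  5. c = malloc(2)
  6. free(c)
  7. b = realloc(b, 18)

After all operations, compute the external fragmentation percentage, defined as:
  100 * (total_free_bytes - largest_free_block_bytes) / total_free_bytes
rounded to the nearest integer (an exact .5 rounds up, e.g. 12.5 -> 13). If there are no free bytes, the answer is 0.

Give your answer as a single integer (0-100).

Answer: 15

Derivation:
Op 1: a = malloc(11) -> a = 0; heap: [0-10 ALLOC][11-37 FREE]
Op 2: a = realloc(a, 3) -> a = 0; heap: [0-2 ALLOC][3-37 FREE]
Op 3: b = malloc(6) -> b = 3; heap: [0-2 ALLOC][3-8 ALLOC][9-37 FREE]
Op 4: free(a) -> (freed a); heap: [0-2 FREE][3-8 ALLOC][9-37 FREE]
Op 5: c = malloc(2) -> c = 0; heap: [0-1 ALLOC][2-2 FREE][3-8 ALLOC][9-37 FREE]
Op 6: free(c) -> (freed c); heap: [0-2 FREE][3-8 ALLOC][9-37 FREE]
Op 7: b = realloc(b, 18) -> b = 3; heap: [0-2 FREE][3-20 ALLOC][21-37 FREE]
Free blocks: [3 17] total_free=20 largest=17 -> 100*(20-17)/20 = 300/20 = 15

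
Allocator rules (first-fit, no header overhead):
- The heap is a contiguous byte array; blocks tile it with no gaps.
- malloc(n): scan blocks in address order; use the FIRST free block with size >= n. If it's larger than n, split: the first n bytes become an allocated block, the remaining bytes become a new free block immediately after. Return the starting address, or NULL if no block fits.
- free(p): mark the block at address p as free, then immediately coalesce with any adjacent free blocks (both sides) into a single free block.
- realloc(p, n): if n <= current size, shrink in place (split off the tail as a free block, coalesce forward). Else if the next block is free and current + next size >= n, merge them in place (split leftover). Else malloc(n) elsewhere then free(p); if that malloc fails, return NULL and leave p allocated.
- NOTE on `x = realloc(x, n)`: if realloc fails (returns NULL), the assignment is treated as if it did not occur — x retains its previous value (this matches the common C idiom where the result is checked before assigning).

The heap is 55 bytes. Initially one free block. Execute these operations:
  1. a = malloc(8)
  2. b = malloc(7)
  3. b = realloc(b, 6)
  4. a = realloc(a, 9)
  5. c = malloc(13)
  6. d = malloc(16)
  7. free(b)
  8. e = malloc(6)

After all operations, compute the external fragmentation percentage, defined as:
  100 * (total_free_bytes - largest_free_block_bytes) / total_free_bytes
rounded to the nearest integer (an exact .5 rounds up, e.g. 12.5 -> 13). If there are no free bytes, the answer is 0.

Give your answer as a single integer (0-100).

Answer: 27

Derivation:
Op 1: a = malloc(8) -> a = 0; heap: [0-7 ALLOC][8-54 FREE]
Op 2: b = malloc(7) -> b = 8; heap: [0-7 ALLOC][8-14 ALLOC][15-54 FREE]
Op 3: b = realloc(b, 6) -> b = 8; heap: [0-7 ALLOC][8-13 ALLOC][14-54 FREE]
Op 4: a = realloc(a, 9) -> a = 14; heap: [0-7 FREE][8-13 ALLOC][14-22 ALLOC][23-54 FREE]
Op 5: c = malloc(13) -> c = 23; heap: [0-7 FREE][8-13 ALLOC][14-22 ALLOC][23-35 ALLOC][36-54 FREE]
Op 6: d = malloc(16) -> d = 36; heap: [0-7 FREE][8-13 ALLOC][14-22 ALLOC][23-35 ALLOC][36-51 ALLOC][52-54 FREE]
Op 7: free(b) -> (freed b); heap: [0-13 FREE][14-22 ALLOC][23-35 ALLOC][36-51 ALLOC][52-54 FREE]
Op 8: e = malloc(6) -> e = 0; heap: [0-5 ALLOC][6-13 FREE][14-22 ALLOC][23-35 ALLOC][36-51 ALLOC][52-54 FREE]
Free blocks: [8 3] total_free=11 largest=8 -> 100*(11-8)/11 = 300/11 ≈ 27.273 -> rounds to 27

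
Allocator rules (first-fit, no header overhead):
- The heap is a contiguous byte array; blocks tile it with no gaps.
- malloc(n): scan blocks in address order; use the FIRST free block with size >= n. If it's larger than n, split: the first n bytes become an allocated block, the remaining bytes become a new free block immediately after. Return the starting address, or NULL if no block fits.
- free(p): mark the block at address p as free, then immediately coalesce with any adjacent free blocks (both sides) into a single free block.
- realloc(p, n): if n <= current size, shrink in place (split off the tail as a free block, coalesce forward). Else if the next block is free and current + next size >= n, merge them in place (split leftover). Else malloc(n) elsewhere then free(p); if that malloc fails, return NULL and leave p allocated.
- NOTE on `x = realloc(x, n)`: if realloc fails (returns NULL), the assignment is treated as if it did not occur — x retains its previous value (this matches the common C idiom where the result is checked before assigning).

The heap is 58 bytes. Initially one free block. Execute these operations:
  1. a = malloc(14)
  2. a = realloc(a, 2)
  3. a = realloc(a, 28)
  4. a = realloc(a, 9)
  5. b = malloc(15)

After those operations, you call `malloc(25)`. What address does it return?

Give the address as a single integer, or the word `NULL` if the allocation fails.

Answer: 24

Derivation:
Op 1: a = malloc(14) -> a = 0; heap: [0-13 ALLOC][14-57 FREE]
Op 2: a = realloc(a, 2) -> a = 0; heap: [0-1 ALLOC][2-57 FREE]
Op 3: a = realloc(a, 28) -> a = 0; heap: [0-27 ALLOC][28-57 FREE]
Op 4: a = realloc(a, 9) -> a = 0; heap: [0-8 ALLOC][9-57 FREE]
Op 5: b = malloc(15) -> b = 9; heap: [0-8 ALLOC][9-23 ALLOC][24-57 FREE]
malloc(25): first-fit scan over [0-8 ALLOC][9-23 ALLOC][24-57 FREE] -> 24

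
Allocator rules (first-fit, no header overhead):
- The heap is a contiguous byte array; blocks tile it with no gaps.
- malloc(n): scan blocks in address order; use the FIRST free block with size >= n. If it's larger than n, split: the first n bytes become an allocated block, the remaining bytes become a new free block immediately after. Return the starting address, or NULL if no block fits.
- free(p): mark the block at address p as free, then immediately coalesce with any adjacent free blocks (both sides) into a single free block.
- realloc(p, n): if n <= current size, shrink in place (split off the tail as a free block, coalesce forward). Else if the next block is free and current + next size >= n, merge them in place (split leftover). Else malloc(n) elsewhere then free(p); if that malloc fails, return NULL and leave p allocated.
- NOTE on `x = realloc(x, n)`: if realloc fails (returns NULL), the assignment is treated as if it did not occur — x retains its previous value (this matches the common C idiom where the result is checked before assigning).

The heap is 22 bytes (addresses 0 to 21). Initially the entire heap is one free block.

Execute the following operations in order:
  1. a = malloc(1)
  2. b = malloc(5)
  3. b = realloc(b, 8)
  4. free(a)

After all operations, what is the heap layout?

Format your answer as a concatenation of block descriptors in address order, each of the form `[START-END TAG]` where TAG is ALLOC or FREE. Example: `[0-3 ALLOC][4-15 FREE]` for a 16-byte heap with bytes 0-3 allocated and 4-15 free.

Answer: [0-0 FREE][1-8 ALLOC][9-21 FREE]

Derivation:
Op 1: a = malloc(1) -> a = 0; heap: [0-0 ALLOC][1-21 FREE]
Op 2: b = malloc(5) -> b = 1; heap: [0-0 ALLOC][1-5 ALLOC][6-21 FREE]
Op 3: b = realloc(b, 8) -> b = 1; heap: [0-0 ALLOC][1-8 ALLOC][9-21 FREE]
Op 4: free(a) -> (freed a); heap: [0-0 FREE][1-8 ALLOC][9-21 FREE]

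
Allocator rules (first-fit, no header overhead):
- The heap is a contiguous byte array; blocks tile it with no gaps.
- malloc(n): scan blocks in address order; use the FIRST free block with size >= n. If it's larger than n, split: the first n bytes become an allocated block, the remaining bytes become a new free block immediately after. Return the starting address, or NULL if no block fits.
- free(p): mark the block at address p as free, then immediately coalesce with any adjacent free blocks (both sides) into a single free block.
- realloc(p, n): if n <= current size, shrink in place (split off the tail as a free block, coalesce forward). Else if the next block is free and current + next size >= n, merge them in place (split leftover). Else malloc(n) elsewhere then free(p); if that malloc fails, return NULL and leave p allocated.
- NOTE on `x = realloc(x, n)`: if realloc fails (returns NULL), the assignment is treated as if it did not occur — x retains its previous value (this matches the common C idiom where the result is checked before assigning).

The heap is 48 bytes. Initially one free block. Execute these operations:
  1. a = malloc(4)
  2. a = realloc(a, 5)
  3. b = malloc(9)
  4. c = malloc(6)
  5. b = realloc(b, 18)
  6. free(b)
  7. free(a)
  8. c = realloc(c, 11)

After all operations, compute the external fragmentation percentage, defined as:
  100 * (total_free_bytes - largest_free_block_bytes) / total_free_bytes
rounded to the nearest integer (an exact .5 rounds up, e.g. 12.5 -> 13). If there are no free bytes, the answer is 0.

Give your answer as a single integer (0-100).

Op 1: a = malloc(4) -> a = 0; heap: [0-3 ALLOC][4-47 FREE]
Op 2: a = realloc(a, 5) -> a = 0; heap: [0-4 ALLOC][5-47 FREE]
Op 3: b = malloc(9) -> b = 5; heap: [0-4 ALLOC][5-13 ALLOC][14-47 FREE]
Op 4: c = malloc(6) -> c = 14; heap: [0-4 ALLOC][5-13 ALLOC][14-19 ALLOC][20-47 FREE]
Op 5: b = realloc(b, 18) -> b = 20; heap: [0-4 ALLOC][5-13 FREE][14-19 ALLOC][20-37 ALLOC][38-47 FREE]
Op 6: free(b) -> (freed b); heap: [0-4 ALLOC][5-13 FREE][14-19 ALLOC][20-47 FREE]
Op 7: free(a) -> (freed a); heap: [0-13 FREE][14-19 ALLOC][20-47 FREE]
Op 8: c = realloc(c, 11) -> c = 14; heap: [0-13 FREE][14-24 ALLOC][25-47 FREE]
Free blocks: [14 23] total_free=37 largest=23 -> 100*(37-23)/37 = 1400/37 ≈ 37.838 -> rounds to 38

Answer: 38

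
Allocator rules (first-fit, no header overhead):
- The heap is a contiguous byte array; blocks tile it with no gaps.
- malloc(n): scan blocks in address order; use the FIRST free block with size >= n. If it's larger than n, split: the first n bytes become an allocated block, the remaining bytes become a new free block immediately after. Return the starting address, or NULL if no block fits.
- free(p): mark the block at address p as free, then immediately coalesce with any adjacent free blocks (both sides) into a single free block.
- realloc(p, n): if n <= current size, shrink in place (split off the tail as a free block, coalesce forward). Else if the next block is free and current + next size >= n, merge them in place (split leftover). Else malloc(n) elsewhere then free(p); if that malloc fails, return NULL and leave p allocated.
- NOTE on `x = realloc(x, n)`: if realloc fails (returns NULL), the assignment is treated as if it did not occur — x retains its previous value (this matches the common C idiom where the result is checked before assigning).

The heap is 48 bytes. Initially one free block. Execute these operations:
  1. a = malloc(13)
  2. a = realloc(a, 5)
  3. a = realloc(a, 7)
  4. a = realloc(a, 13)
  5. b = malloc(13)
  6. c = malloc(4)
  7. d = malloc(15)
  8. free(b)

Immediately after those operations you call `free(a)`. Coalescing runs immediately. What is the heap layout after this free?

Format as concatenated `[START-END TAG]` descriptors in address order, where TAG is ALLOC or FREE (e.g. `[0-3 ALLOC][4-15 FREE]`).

Op 1: a = malloc(13) -> a = 0; heap: [0-12 ALLOC][13-47 FREE]
Op 2: a = realloc(a, 5) -> a = 0; heap: [0-4 ALLOC][5-47 FREE]
Op 3: a = realloc(a, 7) -> a = 0; heap: [0-6 ALLOC][7-47 FREE]
Op 4: a = realloc(a, 13) -> a = 0; heap: [0-12 ALLOC][13-47 FREE]
Op 5: b = malloc(13) -> b = 13; heap: [0-12 ALLOC][13-25 ALLOC][26-47 FREE]
Op 6: c = malloc(4) -> c = 26; heap: [0-12 ALLOC][13-25 ALLOC][26-29 ALLOC][30-47 FREE]
Op 7: d = malloc(15) -> d = 30; heap: [0-12 ALLOC][13-25 ALLOC][26-29 ALLOC][30-44 ALLOC][45-47 FREE]
Op 8: free(b) -> (freed b); heap: [0-12 ALLOC][13-25 FREE][26-29 ALLOC][30-44 ALLOC][45-47 FREE]
free(a): a = 0 -> block [0-12 ALLOC]; mark free, coalesce with adjacent free neighbors -> [0-25 FREE][26-29 ALLOC][30-44 ALLOC][45-47 FREE]

Answer: [0-25 FREE][26-29 ALLOC][30-44 ALLOC][45-47 FREE]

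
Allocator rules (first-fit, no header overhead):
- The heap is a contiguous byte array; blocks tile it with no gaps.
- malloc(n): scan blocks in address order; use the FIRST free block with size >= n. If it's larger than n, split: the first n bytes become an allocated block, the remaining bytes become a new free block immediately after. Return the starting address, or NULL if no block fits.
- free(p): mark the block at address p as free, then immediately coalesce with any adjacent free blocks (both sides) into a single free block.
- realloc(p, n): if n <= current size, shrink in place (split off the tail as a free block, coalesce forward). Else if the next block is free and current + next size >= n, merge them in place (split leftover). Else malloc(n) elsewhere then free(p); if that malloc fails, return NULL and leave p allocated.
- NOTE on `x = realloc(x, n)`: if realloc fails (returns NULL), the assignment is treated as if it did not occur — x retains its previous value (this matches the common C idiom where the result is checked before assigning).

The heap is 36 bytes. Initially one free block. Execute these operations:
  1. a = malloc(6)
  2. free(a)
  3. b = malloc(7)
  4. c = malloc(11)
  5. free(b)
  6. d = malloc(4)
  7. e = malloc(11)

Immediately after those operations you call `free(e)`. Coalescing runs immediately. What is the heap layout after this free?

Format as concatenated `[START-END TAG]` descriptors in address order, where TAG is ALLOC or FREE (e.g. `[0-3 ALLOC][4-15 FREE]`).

Op 1: a = malloc(6) -> a = 0; heap: [0-5 ALLOC][6-35 FREE]
Op 2: free(a) -> (freed a); heap: [0-35 FREE]
Op 3: b = malloc(7) -> b = 0; heap: [0-6 ALLOC][7-35 FREE]
Op 4: c = malloc(11) -> c = 7; heap: [0-6 ALLOC][7-17 ALLOC][18-35 FREE]
Op 5: free(b) -> (freed b); heap: [0-6 FREE][7-17 ALLOC][18-35 FREE]
Op 6: d = malloc(4) -> d = 0; heap: [0-3 ALLOC][4-6 FREE][7-17 ALLOC][18-35 FREE]
Op 7: e = malloc(11) -> e = 18; heap: [0-3 ALLOC][4-6 FREE][7-17 ALLOC][18-28 ALLOC][29-35 FREE]
free(e): e = 18 -> block [18-28 ALLOC]; mark free, coalesce with adjacent free neighbors -> [0-3 ALLOC][4-6 FREE][7-17 ALLOC][18-35 FREE]

Answer: [0-3 ALLOC][4-6 FREE][7-17 ALLOC][18-35 FREE]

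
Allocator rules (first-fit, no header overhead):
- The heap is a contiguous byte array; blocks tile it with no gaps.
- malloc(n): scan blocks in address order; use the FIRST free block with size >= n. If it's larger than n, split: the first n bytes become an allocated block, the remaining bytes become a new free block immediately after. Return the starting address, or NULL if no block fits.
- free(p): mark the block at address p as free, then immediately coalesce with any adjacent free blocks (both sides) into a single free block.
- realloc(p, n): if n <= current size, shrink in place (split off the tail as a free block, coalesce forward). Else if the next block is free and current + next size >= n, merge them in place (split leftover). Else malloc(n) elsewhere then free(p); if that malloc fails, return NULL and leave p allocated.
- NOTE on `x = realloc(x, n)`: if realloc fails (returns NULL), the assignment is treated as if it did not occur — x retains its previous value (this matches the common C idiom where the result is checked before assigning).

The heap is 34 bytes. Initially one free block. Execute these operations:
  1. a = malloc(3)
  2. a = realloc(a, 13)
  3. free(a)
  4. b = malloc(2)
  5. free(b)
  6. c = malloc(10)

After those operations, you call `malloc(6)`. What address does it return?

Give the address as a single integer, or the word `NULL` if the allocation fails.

Op 1: a = malloc(3) -> a = 0; heap: [0-2 ALLOC][3-33 FREE]
Op 2: a = realloc(a, 13) -> a = 0; heap: [0-12 ALLOC][13-33 FREE]
Op 3: free(a) -> (freed a); heap: [0-33 FREE]
Op 4: b = malloc(2) -> b = 0; heap: [0-1 ALLOC][2-33 FREE]
Op 5: free(b) -> (freed b); heap: [0-33 FREE]
Op 6: c = malloc(10) -> c = 0; heap: [0-9 ALLOC][10-33 FREE]
malloc(6): first-fit scan over [0-9 ALLOC][10-33 FREE] -> 10

Answer: 10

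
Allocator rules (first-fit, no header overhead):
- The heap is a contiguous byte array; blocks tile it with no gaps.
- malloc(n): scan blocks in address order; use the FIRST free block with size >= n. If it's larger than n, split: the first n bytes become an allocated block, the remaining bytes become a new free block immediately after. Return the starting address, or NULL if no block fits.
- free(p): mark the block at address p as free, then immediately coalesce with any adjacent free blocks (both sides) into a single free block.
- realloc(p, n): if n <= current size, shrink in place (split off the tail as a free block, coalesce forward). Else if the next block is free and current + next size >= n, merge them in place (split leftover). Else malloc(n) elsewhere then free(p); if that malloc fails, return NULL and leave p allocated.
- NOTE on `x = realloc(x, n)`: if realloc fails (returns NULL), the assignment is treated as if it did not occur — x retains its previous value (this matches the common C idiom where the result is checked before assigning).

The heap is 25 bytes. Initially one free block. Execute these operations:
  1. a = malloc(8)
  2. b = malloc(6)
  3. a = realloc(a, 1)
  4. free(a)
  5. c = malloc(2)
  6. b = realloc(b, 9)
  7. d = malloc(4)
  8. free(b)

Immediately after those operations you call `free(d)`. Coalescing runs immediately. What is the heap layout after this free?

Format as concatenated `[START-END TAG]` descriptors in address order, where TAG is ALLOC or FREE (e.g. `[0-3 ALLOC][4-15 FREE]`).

Answer: [0-1 ALLOC][2-24 FREE]

Derivation:
Op 1: a = malloc(8) -> a = 0; heap: [0-7 ALLOC][8-24 FREE]
Op 2: b = malloc(6) -> b = 8; heap: [0-7 ALLOC][8-13 ALLOC][14-24 FREE]
Op 3: a = realloc(a, 1) -> a = 0; heap: [0-0 ALLOC][1-7 FREE][8-13 ALLOC][14-24 FREE]
Op 4: free(a) -> (freed a); heap: [0-7 FREE][8-13 ALLOC][14-24 FREE]
Op 5: c = malloc(2) -> c = 0; heap: [0-1 ALLOC][2-7 FREE][8-13 ALLOC][14-24 FREE]
Op 6: b = realloc(b, 9) -> b = 8; heap: [0-1 ALLOC][2-7 FREE][8-16 ALLOC][17-24 FREE]
Op 7: d = malloc(4) -> d = 2; heap: [0-1 ALLOC][2-5 ALLOC][6-7 FREE][8-16 ALLOC][17-24 FREE]
Op 8: free(b) -> (freed b); heap: [0-1 ALLOC][2-5 ALLOC][6-24 FREE]
free(d): d = 2 -> block [2-5 ALLOC]; mark free, coalesce with adjacent free neighbors -> [0-1 ALLOC][2-24 FREE]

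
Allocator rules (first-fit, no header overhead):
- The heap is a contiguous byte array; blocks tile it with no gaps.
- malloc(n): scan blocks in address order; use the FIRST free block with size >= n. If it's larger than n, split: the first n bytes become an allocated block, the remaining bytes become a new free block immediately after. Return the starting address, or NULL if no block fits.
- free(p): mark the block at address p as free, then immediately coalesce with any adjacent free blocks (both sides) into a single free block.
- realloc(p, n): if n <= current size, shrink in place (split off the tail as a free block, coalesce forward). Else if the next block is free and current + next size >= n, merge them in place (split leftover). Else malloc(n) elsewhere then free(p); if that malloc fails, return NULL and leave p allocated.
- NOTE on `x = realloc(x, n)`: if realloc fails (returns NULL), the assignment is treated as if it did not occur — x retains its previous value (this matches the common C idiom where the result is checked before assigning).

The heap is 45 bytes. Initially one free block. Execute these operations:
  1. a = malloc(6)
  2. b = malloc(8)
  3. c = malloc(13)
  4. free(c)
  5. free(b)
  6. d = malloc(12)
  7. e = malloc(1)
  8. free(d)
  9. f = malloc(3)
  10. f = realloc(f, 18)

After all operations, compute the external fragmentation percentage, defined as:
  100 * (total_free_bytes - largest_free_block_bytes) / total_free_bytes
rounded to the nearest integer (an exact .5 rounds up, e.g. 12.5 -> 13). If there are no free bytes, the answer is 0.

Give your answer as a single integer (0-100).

Op 1: a = malloc(6) -> a = 0; heap: [0-5 ALLOC][6-44 FREE]
Op 2: b = malloc(8) -> b = 6; heap: [0-5 ALLOC][6-13 ALLOC][14-44 FREE]
Op 3: c = malloc(13) -> c = 14; heap: [0-5 ALLOC][6-13 ALLOC][14-26 ALLOC][27-44 FREE]
Op 4: free(c) -> (freed c); heap: [0-5 ALLOC][6-13 ALLOC][14-44 FREE]
Op 5: free(b) -> (freed b); heap: [0-5 ALLOC][6-44 FREE]
Op 6: d = malloc(12) -> d = 6; heap: [0-5 ALLOC][6-17 ALLOC][18-44 FREE]
Op 7: e = malloc(1) -> e = 18; heap: [0-5 ALLOC][6-17 ALLOC][18-18 ALLOC][19-44 FREE]
Op 8: free(d) -> (freed d); heap: [0-5 ALLOC][6-17 FREE][18-18 ALLOC][19-44 FREE]
Op 9: f = malloc(3) -> f = 6; heap: [0-5 ALLOC][6-8 ALLOC][9-17 FREE][18-18 ALLOC][19-44 FREE]
Op 10: f = realloc(f, 18) -> f = 19; heap: [0-5 ALLOC][6-17 FREE][18-18 ALLOC][19-36 ALLOC][37-44 FREE]
Free blocks: [12 8] total_free=20 largest=12 -> 100*(20-12)/20 = 800/20 = 40

Answer: 40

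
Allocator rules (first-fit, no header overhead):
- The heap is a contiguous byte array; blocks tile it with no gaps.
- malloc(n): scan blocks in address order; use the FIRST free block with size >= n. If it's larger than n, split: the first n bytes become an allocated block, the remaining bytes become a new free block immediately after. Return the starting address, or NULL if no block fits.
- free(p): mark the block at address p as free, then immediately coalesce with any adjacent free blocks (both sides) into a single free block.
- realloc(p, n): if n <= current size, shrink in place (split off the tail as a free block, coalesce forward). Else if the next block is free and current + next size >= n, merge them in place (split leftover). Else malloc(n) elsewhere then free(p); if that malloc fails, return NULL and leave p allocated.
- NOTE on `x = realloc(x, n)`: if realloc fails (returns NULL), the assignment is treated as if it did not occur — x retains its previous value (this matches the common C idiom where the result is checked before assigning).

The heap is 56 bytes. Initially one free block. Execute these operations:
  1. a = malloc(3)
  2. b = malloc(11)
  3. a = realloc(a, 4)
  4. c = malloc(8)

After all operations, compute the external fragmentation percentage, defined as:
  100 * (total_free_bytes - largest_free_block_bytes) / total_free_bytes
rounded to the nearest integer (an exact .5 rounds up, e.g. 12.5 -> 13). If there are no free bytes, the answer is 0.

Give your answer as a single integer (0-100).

Op 1: a = malloc(3) -> a = 0; heap: [0-2 ALLOC][3-55 FREE]
Op 2: b = malloc(11) -> b = 3; heap: [0-2 ALLOC][3-13 ALLOC][14-55 FREE]
Op 3: a = realloc(a, 4) -> a = 14; heap: [0-2 FREE][3-13 ALLOC][14-17 ALLOC][18-55 FREE]
Op 4: c = malloc(8) -> c = 18; heap: [0-2 FREE][3-13 ALLOC][14-17 ALLOC][18-25 ALLOC][26-55 FREE]
Free blocks: [3 30] total_free=33 largest=30 -> 100*(33-30)/33 = 300/33 ≈ 9.091 -> rounds to 9

Answer: 9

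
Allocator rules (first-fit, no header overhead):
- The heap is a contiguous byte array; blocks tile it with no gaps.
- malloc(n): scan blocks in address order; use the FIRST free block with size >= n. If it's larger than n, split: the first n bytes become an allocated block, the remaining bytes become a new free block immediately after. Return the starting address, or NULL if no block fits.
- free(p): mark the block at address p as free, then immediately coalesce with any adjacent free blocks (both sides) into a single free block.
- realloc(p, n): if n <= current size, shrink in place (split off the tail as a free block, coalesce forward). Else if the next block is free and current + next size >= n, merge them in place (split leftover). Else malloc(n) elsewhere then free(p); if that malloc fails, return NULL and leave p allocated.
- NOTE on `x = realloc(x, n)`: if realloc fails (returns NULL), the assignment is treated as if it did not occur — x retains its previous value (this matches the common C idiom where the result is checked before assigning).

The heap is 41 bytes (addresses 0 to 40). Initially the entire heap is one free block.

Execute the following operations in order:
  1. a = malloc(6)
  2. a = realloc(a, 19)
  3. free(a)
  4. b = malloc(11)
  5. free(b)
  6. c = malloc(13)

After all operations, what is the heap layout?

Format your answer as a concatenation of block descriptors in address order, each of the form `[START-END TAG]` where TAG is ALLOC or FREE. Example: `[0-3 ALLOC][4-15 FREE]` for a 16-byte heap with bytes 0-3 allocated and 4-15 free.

Answer: [0-12 ALLOC][13-40 FREE]

Derivation:
Op 1: a = malloc(6) -> a = 0; heap: [0-5 ALLOC][6-40 FREE]
Op 2: a = realloc(a, 19) -> a = 0; heap: [0-18 ALLOC][19-40 FREE]
Op 3: free(a) -> (freed a); heap: [0-40 FREE]
Op 4: b = malloc(11) -> b = 0; heap: [0-10 ALLOC][11-40 FREE]
Op 5: free(b) -> (freed b); heap: [0-40 FREE]
Op 6: c = malloc(13) -> c = 0; heap: [0-12 ALLOC][13-40 FREE]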